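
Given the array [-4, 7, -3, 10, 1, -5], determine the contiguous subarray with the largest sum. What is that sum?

Using Kadane's algorithm on [-4, 7, -3, 10, 1, -5]:

Scanning through the array:
Position 1 (value 7): max_ending_here = 7, max_so_far = 7
Position 2 (value -3): max_ending_here = 4, max_so_far = 7
Position 3 (value 10): max_ending_here = 14, max_so_far = 14
Position 4 (value 1): max_ending_here = 15, max_so_far = 15
Position 5 (value -5): max_ending_here = 10, max_so_far = 15

Maximum subarray: [7, -3, 10, 1]
Maximum sum: 15

The maximum subarray is [7, -3, 10, 1] with sum 15. This subarray runs from index 1 to index 4.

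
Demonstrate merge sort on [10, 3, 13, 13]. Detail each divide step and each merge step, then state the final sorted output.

Merge sort trace:

Split: [10, 3, 13, 13] -> [10, 3] and [13, 13]
  Split: [10, 3] -> [10] and [3]
  Merge: [10] + [3] -> [3, 10]
  Split: [13, 13] -> [13] and [13]
  Merge: [13] + [13] -> [13, 13]
Merge: [3, 10] + [13, 13] -> [3, 10, 13, 13]

Final sorted array: [3, 10, 13, 13]

The merge sort proceeds by recursively splitting the array and merging sorted halves.
After all merges, the sorted array is [3, 10, 13, 13].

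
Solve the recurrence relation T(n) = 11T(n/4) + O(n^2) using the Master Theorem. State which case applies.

Master Theorem for T(n) = 11T(n/4) + O(n^2):

a = 11, b = 4, c = 2
log_b(a) = log_4(11) = 1.7297

Case 3: c = 2 > log_4(11) = 1.7297
T(n) = O(n^2) = O(n^2)

For T(n) = 11T(n/4) + O(n^2): log_4(11) = 1.7297. This is Case 3 of the Master Theorem (c > log_b(a), work dominated by root), giving O(n^2).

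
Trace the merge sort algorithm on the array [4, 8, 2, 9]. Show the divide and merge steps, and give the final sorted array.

Merge sort trace:

Split: [4, 8, 2, 9] -> [4, 8] and [2, 9]
  Split: [4, 8] -> [4] and [8]
  Merge: [4] + [8] -> [4, 8]
  Split: [2, 9] -> [2] and [9]
  Merge: [2] + [9] -> [2, 9]
Merge: [4, 8] + [2, 9] -> [2, 4, 8, 9]

Final sorted array: [2, 4, 8, 9]

The merge sort proceeds by recursively splitting the array and merging sorted halves.
After all merges, the sorted array is [2, 4, 8, 9].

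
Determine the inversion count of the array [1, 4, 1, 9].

Finding inversions in [1, 4, 1, 9]:

(1, 2): arr[1]=4 > arr[2]=1

Total inversions: 1

The array has 1 inversion(s): (1,2). Each pair (i,j) satisfies i < j and arr[i] > arr[j].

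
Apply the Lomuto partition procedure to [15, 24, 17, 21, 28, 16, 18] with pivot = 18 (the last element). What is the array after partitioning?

Lomuto partition with pivot = 18:

Initial array: [15, 24, 17, 21, 28, 16, 18]

arr[0]=15 <= 18: swap with position 0, array becomes [15, 24, 17, 21, 28, 16, 18]
arr[1]=24 > 18: no swap
arr[2]=17 <= 18: swap with position 1, array becomes [15, 17, 24, 21, 28, 16, 18]
arr[3]=21 > 18: no swap
arr[4]=28 > 18: no swap
arr[5]=16 <= 18: swap with position 2, array becomes [15, 17, 16, 21, 28, 24, 18]

Place pivot at position 3: [15, 17, 16, 18, 28, 24, 21]
Pivot position: 3

After partitioning with pivot 18, the array becomes [15, 17, 16, 18, 28, 24, 21]. The pivot is placed at index 3. All elements to the left of the pivot are <= 18, and all elements to the right are > 18.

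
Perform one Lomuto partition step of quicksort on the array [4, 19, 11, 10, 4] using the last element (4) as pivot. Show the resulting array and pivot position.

Lomuto partition with pivot = 4:

Initial array: [4, 19, 11, 10, 4]

arr[0]=4 <= 4: swap with position 0, array becomes [4, 19, 11, 10, 4]
arr[1]=19 > 4: no swap
arr[2]=11 > 4: no swap
arr[3]=10 > 4: no swap

Place pivot at position 1: [4, 4, 11, 10, 19]
Pivot position: 1

After partitioning with pivot 4, the array becomes [4, 4, 11, 10, 19]. The pivot is placed at index 1. All elements to the left of the pivot are <= 4, and all elements to the right are > 4.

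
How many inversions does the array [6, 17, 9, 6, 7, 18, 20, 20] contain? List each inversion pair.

Finding inversions in [6, 17, 9, 6, 7, 18, 20, 20]:

(1, 2): arr[1]=17 > arr[2]=9
(1, 3): arr[1]=17 > arr[3]=6
(1, 4): arr[1]=17 > arr[4]=7
(2, 3): arr[2]=9 > arr[3]=6
(2, 4): arr[2]=9 > arr[4]=7

Total inversions: 5

The array has 5 inversion(s): (1,2), (1,3), (1,4), (2,3), (2,4). Each pair (i,j) satisfies i < j and arr[i] > arr[j].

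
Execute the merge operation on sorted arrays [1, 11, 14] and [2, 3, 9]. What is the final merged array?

Merging process:

Compare 1 vs 2: take 1 from left. Merged: [1]
Compare 11 vs 2: take 2 from right. Merged: [1, 2]
Compare 11 vs 3: take 3 from right. Merged: [1, 2, 3]
Compare 11 vs 9: take 9 from right. Merged: [1, 2, 3, 9]
Append remaining from left: [11, 14]. Merged: [1, 2, 3, 9, 11, 14]

Final merged array: [1, 2, 3, 9, 11, 14]
Total comparisons: 4

The merged array is [1, 2, 3, 9, 11, 14], requiring 4 comparisons. The merge step runs in O(n) time where n is the total number of elements.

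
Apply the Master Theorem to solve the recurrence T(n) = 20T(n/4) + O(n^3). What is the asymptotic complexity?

Master Theorem for T(n) = 20T(n/4) + O(n^3):

a = 20, b = 4, c = 3
log_b(a) = log_4(20) = 2.1610

Case 3: c = 3 > log_4(20) = 2.1610
T(n) = O(n^3) = O(n^3)

For T(n) = 20T(n/4) + O(n^3): log_4(20) = 2.1610. This is Case 3 of the Master Theorem (c > log_b(a), work dominated by root), giving O(n^3).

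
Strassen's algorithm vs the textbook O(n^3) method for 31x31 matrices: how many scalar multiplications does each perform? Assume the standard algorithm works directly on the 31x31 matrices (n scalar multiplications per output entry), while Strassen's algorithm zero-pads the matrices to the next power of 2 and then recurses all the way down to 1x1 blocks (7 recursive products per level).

Matrix multiplication for 31x31 matrices:

Strassen's algorithm requires power-of-2 dimensions. Pad 31x31 to 32x32 (next power of 2).

Standard algorithm: 31^3 = 29791 multiplications
Strassen's algorithm: 7^(log2(32)) = 7^5 = 16807 multiplications
Savings: 29791 - 16807 = 12984 multiplications

Standard: 29791 multiplications (31^3). Strassen: 16807 multiplications (7^5, after padding to 32x32). Strassen reduces 8 recursive multiplications to 7 at each level.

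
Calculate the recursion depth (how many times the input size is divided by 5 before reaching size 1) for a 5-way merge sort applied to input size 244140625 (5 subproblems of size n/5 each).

For divide and conquer with division factor 5:

Problem sizes at each level:
Level 0: 244140625
Level 1: 48828125
Level 2: 9765625
Level 3: 1953125
Level 4: 390625
Level 5: 78125
Level 6: 15625
Level 7: 3125
Level 8: 625
Level 9: 125
Level 10: 25
Level 11: 5
Level 12: 1

The root is level 0 and the size-1 base case is level 12 (the tree spans levels 0 through 12, i.e. 13 levels counting the root), so the depth is the number of divisions: log_5(244140625) = 12

The recursion tree depth is log_5(244140625) = 12. At each level, the problem size is divided by 5, so it takes 12 divisions to reduce to a base case of size 1. The algorithm makes 5 recursive calls at each level.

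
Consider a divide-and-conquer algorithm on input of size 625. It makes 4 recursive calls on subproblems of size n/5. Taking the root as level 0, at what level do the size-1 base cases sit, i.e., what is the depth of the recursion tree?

For divide and conquer with division factor 5:

Problem sizes at each level:
Level 0: 625
Level 1: 125
Level 2: 25
Level 3: 5
Level 4: 1

The root is level 0 and the size-1 base case is level 4 (the tree spans levels 0 through 4, i.e. 5 levels counting the root), so the depth is the number of divisions: log_5(625) = 4

The recursion tree depth is log_5(625) = 4. At each level, the problem size is divided by 5, so it takes 4 divisions to reduce to a base case of size 1. The algorithm makes 4 recursive calls at each level.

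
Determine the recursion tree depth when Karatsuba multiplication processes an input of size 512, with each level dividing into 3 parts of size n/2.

For divide and conquer with division factor 2:

Problem sizes at each level:
Level 0: 512
Level 1: 256
Level 2: 128
Level 3: 64
Level 4: 32
Level 5: 16
Level 6: 8
Level 7: 4
Level 8: 2
Level 9: 1

The root is level 0 and the size-1 base case is level 9 (the tree spans levels 0 through 9, i.e. 10 levels counting the root), so the depth is the number of divisions: log_2(512) = 9

The recursion tree depth is log_2(512) = 9. At each level, the problem size is divided by 2, so it takes 9 divisions to reduce to a base case of size 1. The algorithm makes 3 recursive calls at each level.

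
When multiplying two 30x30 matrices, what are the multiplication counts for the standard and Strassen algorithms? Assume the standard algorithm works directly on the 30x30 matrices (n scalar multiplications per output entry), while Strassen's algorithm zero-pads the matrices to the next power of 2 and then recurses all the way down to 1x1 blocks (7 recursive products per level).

Matrix multiplication for 30x30 matrices:

Strassen's algorithm requires power-of-2 dimensions. Pad 30x30 to 32x32 (next power of 2).

Standard algorithm: 30^3 = 27000 multiplications
Strassen's algorithm: 7^(log2(32)) = 7^5 = 16807 multiplications
Savings: 27000 - 16807 = 10193 multiplications

Standard: 27000 multiplications (30^3). Strassen: 16807 multiplications (7^5, after padding to 32x32). Strassen reduces 8 recursive multiplications to 7 at each level.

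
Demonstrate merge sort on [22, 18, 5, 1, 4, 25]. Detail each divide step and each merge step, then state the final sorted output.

Merge sort trace:

Split: [22, 18, 5, 1, 4, 25] -> [22, 18, 5] and [1, 4, 25]
  Split: [22, 18, 5] -> [22] and [18, 5]
    Split: [18, 5] -> [18] and [5]
    Merge: [18] + [5] -> [5, 18]
  Merge: [22] + [5, 18] -> [5, 18, 22]
  Split: [1, 4, 25] -> [1] and [4, 25]
    Split: [4, 25] -> [4] and [25]
    Merge: [4] + [25] -> [4, 25]
  Merge: [1] + [4, 25] -> [1, 4, 25]
Merge: [5, 18, 22] + [1, 4, 25] -> [1, 4, 5, 18, 22, 25]

Final sorted array: [1, 4, 5, 18, 22, 25]

The merge sort proceeds by recursively splitting the array and merging sorted halves.
After all merges, the sorted array is [1, 4, 5, 18, 22, 25].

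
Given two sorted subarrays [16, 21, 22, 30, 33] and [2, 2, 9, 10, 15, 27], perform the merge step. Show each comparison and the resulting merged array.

Merging process:

Compare 16 vs 2: take 2 from right. Merged: [2]
Compare 16 vs 2: take 2 from right. Merged: [2, 2]
Compare 16 vs 9: take 9 from right. Merged: [2, 2, 9]
Compare 16 vs 10: take 10 from right. Merged: [2, 2, 9, 10]
Compare 16 vs 15: take 15 from right. Merged: [2, 2, 9, 10, 15]
Compare 16 vs 27: take 16 from left. Merged: [2, 2, 9, 10, 15, 16]
Compare 21 vs 27: take 21 from left. Merged: [2, 2, 9, 10, 15, 16, 21]
Compare 22 vs 27: take 22 from left. Merged: [2, 2, 9, 10, 15, 16, 21, 22]
Compare 30 vs 27: take 27 from right. Merged: [2, 2, 9, 10, 15, 16, 21, 22, 27]
Append remaining from left: [30, 33]. Merged: [2, 2, 9, 10, 15, 16, 21, 22, 27, 30, 33]

Final merged array: [2, 2, 9, 10, 15, 16, 21, 22, 27, 30, 33]
Total comparisons: 9

The merged array is [2, 2, 9, 10, 15, 16, 21, 22, 27, 30, 33], requiring 9 comparisons. The merge step runs in O(n) time where n is the total number of elements.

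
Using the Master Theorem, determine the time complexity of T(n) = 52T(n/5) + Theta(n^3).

Master Theorem for T(n) = 52T(n/5) + O(n^3):

a = 52, b = 5, c = 3
log_b(a) = log_5(52) = 2.4550

Case 3: c = 3 > log_5(52) = 2.4550
T(n) = O(n^3) = O(n^3)

For T(n) = 52T(n/5) + O(n^3): log_5(52) = 2.4550. This is Case 3 of the Master Theorem (c > log_b(a), work dominated by root), giving O(n^3).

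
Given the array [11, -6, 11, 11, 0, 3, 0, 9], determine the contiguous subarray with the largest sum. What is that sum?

Using Kadane's algorithm on [11, -6, 11, 11, 0, 3, 0, 9]:

Scanning through the array:
Position 1 (value -6): max_ending_here = 5, max_so_far = 11
Position 2 (value 11): max_ending_here = 16, max_so_far = 16
Position 3 (value 11): max_ending_here = 27, max_so_far = 27
Position 4 (value 0): max_ending_here = 27, max_so_far = 27
Position 5 (value 3): max_ending_here = 30, max_so_far = 30
Position 6 (value 0): max_ending_here = 30, max_so_far = 30
Position 7 (value 9): max_ending_here = 39, max_so_far = 39

Maximum subarray: [11, -6, 11, 11, 0, 3, 0, 9]
Maximum sum: 39

The maximum subarray is [11, -6, 11, 11, 0, 3, 0, 9] with sum 39. This subarray runs from index 0 to index 7.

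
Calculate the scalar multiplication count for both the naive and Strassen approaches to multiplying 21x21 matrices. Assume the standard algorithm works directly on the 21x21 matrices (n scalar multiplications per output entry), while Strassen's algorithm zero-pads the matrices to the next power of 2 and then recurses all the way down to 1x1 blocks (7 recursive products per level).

Matrix multiplication for 21x21 matrices:

Strassen's algorithm requires power-of-2 dimensions. Pad 21x21 to 32x32 (next power of 2).

Standard algorithm: 21^3 = 9261 multiplications
Strassen's algorithm: 7^(log2(32)) = 7^5 = 16807 multiplications
Difference: 9261 - 16807 = -7546 (Strassen uses MORE here due to padding overhead — for small or just-over-power-of-2 n, padding can outweigh the per-level savings)

Standard: 9261 multiplications (21^3). Strassen: 16807 multiplications (7^5, after padding to 32x32). Strassen reduces 8 recursive multiplications to 7 at each level.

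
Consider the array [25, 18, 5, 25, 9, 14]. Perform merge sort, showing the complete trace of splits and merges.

Merge sort trace:

Split: [25, 18, 5, 25, 9, 14] -> [25, 18, 5] and [25, 9, 14]
  Split: [25, 18, 5] -> [25] and [18, 5]
    Split: [18, 5] -> [18] and [5]
    Merge: [18] + [5] -> [5, 18]
  Merge: [25] + [5, 18] -> [5, 18, 25]
  Split: [25, 9, 14] -> [25] and [9, 14]
    Split: [9, 14] -> [9] and [14]
    Merge: [9] + [14] -> [9, 14]
  Merge: [25] + [9, 14] -> [9, 14, 25]
Merge: [5, 18, 25] + [9, 14, 25] -> [5, 9, 14, 18, 25, 25]

Final sorted array: [5, 9, 14, 18, 25, 25]

The merge sort proceeds by recursively splitting the array and merging sorted halves.
After all merges, the sorted array is [5, 9, 14, 18, 25, 25].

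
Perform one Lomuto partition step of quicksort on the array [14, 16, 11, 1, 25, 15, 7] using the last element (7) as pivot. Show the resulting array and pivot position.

Lomuto partition with pivot = 7:

Initial array: [14, 16, 11, 1, 25, 15, 7]

arr[0]=14 > 7: no swap
arr[1]=16 > 7: no swap
arr[2]=11 > 7: no swap
arr[3]=1 <= 7: swap with position 0, array becomes [1, 16, 11, 14, 25, 15, 7]
arr[4]=25 > 7: no swap
arr[5]=15 > 7: no swap

Place pivot at position 1: [1, 7, 11, 14, 25, 15, 16]
Pivot position: 1

After partitioning with pivot 7, the array becomes [1, 7, 11, 14, 25, 15, 16]. The pivot is placed at index 1. All elements to the left of the pivot are <= 7, and all elements to the right are > 7.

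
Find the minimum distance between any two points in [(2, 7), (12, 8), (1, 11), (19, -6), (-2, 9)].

Computing all pairwise distances among 5 points:

d((2, 7), (12, 8)) = 10.0499
d((2, 7), (1, 11)) = 4.1231
d((2, 7), (19, -6)) = 21.4009
d((2, 7), (-2, 9)) = 4.4721
d((12, 8), (1, 11)) = 11.4018
d((12, 8), (19, -6)) = 15.6525
d((12, 8), (-2, 9)) = 14.0357
d((1, 11), (19, -6)) = 24.7588
d((1, 11), (-2, 9)) = 3.6056 <-- minimum
d((19, -6), (-2, 9)) = 25.807

Closest pair: (1, 11) and (-2, 9) with distance 3.6056

The closest pair is (1, 11) and (-2, 9) with Euclidean distance 3.6056. For 5 points, brute-force pairwise comparison is shown above. For large n, the divide-and-conquer algorithm (sort by x, recurse on halves, check the dividing strip) achieves O(n log n).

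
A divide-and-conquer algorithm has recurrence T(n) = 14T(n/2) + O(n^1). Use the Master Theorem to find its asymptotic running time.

Master Theorem for T(n) = 14T(n/2) + O(n^1):

a = 14, b = 2, c = 1
log_b(a) = log_2(14) = 3.8074

Case 1: c = 1 < log_2(14) = 3.8074
T(n) = O(n^(log_2 14))

For T(n) = 14T(n/2) + O(n^1): log_2(14) = 3.8074. This is Case 1 of the Master Theorem (c < log_b(a), work dominated by leaves), giving O(n^(log_2 14)).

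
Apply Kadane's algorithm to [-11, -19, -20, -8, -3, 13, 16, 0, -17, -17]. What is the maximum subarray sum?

Using Kadane's algorithm on [-11, -19, -20, -8, -3, 13, 16, 0, -17, -17]:

Scanning through the array:
Position 1 (value -19): max_ending_here = -19, max_so_far = -11
Position 2 (value -20): max_ending_here = -20, max_so_far = -11
Position 3 (value -8): max_ending_here = -8, max_so_far = -8
Position 4 (value -3): max_ending_here = -3, max_so_far = -3
Position 5 (value 13): max_ending_here = 13, max_so_far = 13
Position 6 (value 16): max_ending_here = 29, max_so_far = 29
Position 7 (value 0): max_ending_here = 29, max_so_far = 29
Position 8 (value -17): max_ending_here = 12, max_so_far = 29
Position 9 (value -17): max_ending_here = -5, max_so_far = 29

Maximum subarray: [13, 16]
Maximum sum: 29

The maximum subarray is [13, 16] with sum 29. This subarray runs from index 5 to index 6.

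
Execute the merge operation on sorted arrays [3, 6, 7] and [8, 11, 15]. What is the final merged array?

Merging process:

Compare 3 vs 8: take 3 from left. Merged: [3]
Compare 6 vs 8: take 6 from left. Merged: [3, 6]
Compare 7 vs 8: take 7 from left. Merged: [3, 6, 7]
Append remaining from right: [8, 11, 15]. Merged: [3, 6, 7, 8, 11, 15]

Final merged array: [3, 6, 7, 8, 11, 15]
Total comparisons: 3

The merged array is [3, 6, 7, 8, 11, 15], requiring 3 comparisons. The merge step runs in O(n) time where n is the total number of elements.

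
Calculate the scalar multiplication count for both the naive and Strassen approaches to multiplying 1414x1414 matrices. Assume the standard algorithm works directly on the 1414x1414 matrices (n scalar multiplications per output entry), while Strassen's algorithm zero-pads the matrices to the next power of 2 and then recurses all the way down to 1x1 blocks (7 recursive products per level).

Matrix multiplication for 1414x1414 matrices:

Strassen's algorithm requires power-of-2 dimensions. Pad 1414x1414 to 2048x2048 (next power of 2).

Standard algorithm: 1414^3 = 2827145944 multiplications
Strassen's algorithm: 7^(log2(2048)) = 7^11 = 1977326743 multiplications
Savings: 2827145944 - 1977326743 = 849819201 multiplications

Standard: 2827145944 multiplications (1414^3). Strassen: 1977326743 multiplications (7^11, after padding to 2048x2048). Strassen reduces 8 recursive multiplications to 7 at each level.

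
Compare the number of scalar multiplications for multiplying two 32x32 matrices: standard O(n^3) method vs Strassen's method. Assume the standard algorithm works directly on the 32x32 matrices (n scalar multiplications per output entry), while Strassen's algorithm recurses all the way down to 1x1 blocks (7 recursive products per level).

Matrix multiplication for 32x32 matrices:

Standard algorithm: 32^3 = 32768 multiplications
Strassen's algorithm: 7^(log2(32)) = 7^5 = 16807 multiplications
Savings: 32768 - 16807 = 15961 multiplications

Standard: 32768 multiplications (32^3). Strassen: 16807 multiplications (7^5). Strassen reduces 8 recursive multiplications to 7 at each level.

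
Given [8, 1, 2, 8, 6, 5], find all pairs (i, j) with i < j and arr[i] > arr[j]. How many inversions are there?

Finding inversions in [8, 1, 2, 8, 6, 5]:

(0, 1): arr[0]=8 > arr[1]=1
(0, 2): arr[0]=8 > arr[2]=2
(0, 4): arr[0]=8 > arr[4]=6
(0, 5): arr[0]=8 > arr[5]=5
(3, 4): arr[3]=8 > arr[4]=6
(3, 5): arr[3]=8 > arr[5]=5
(4, 5): arr[4]=6 > arr[5]=5

Total inversions: 7

The array has 7 inversion(s): (0,1), (0,2), (0,4), (0,5), (3,4), (3,5), (4,5). Each pair (i,j) satisfies i < j and arr[i] > arr[j].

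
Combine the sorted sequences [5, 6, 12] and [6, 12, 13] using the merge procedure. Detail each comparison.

Merging process:

Compare 5 vs 6: take 5 from left. Merged: [5]
Compare 6 vs 6: take 6 from left. Merged: [5, 6]
Compare 12 vs 6: take 6 from right. Merged: [5, 6, 6]
Compare 12 vs 12: take 12 from left. Merged: [5, 6, 6, 12]
Append remaining from right: [12, 13]. Merged: [5, 6, 6, 12, 12, 13]

Final merged array: [5, 6, 6, 12, 12, 13]
Total comparisons: 4

The merged array is [5, 6, 6, 12, 12, 13], requiring 4 comparisons. The merge step runs in O(n) time where n is the total number of elements.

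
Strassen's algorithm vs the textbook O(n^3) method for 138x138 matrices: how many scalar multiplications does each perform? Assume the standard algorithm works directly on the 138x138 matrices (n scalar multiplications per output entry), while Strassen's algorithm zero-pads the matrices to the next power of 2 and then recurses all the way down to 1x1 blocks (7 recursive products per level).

Matrix multiplication for 138x138 matrices:

Strassen's algorithm requires power-of-2 dimensions. Pad 138x138 to 256x256 (next power of 2).

Standard algorithm: 138^3 = 2628072 multiplications
Strassen's algorithm: 7^(log2(256)) = 7^8 = 5764801 multiplications
Difference: 2628072 - 5764801 = -3136729 (Strassen uses MORE here due to padding overhead — for small or just-over-power-of-2 n, padding can outweigh the per-level savings)

Standard: 2628072 multiplications (138^3). Strassen: 5764801 multiplications (7^8, after padding to 256x256). Strassen reduces 8 recursive multiplications to 7 at each level.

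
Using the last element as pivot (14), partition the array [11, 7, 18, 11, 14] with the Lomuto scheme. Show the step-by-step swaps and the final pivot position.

Lomuto partition with pivot = 14:

Initial array: [11, 7, 18, 11, 14]

arr[0]=11 <= 14: swap with position 0, array becomes [11, 7, 18, 11, 14]
arr[1]=7 <= 14: swap with position 1, array becomes [11, 7, 18, 11, 14]
arr[2]=18 > 14: no swap
arr[3]=11 <= 14: swap with position 2, array becomes [11, 7, 11, 18, 14]

Place pivot at position 3: [11, 7, 11, 14, 18]
Pivot position: 3

After partitioning with pivot 14, the array becomes [11, 7, 11, 14, 18]. The pivot is placed at index 3. All elements to the left of the pivot are <= 14, and all elements to the right are > 14.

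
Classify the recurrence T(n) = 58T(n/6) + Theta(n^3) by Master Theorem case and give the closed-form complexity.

Master Theorem for T(n) = 58T(n/6) + O(n^3):

a = 58, b = 6, c = 3
log_b(a) = log_6(58) = 2.2662

Case 3: c = 3 > log_6(58) = 2.2662
T(n) = O(n^3) = O(n^3)

For T(n) = 58T(n/6) + O(n^3): log_6(58) = 2.2662. This is Case 3 of the Master Theorem (c > log_b(a), work dominated by root), giving O(n^3).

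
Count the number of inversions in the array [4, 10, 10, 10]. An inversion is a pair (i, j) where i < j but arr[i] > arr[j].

Finding inversions in [4, 10, 10, 10]:


Total inversions: 0

The array has 0 inversions. It is already sorted.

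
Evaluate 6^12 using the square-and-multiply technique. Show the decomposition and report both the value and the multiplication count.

Computing 6^12 by squaring (build up from 6^1; each line after the first costs one multiplication):

6^1 = 6
6^2 = (6^1)^2 = 6^2 = 36
6^3 = 6 * 6^2 = 6 * 36 = 216
6^6 = (6^3)^2 = 216^2 = 46656
6^12 = (6^6)^2 = 46656^2 = 2176782336

Result: 2176782336
Multiplications needed: 4 (4 lines after 6^1)

6^12 = 2176782336. Using exponentiation by squaring, this requires 4 multiplications. The key idea: if the exponent is even, square the half-power; if odd, multiply by the base once.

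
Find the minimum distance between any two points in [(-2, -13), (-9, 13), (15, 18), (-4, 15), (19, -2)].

Computing all pairwise distances among 5 points:

d((-2, -13), (-9, 13)) = 26.9258
d((-2, -13), (15, 18)) = 35.3553
d((-2, -13), (-4, 15)) = 28.0713
d((-2, -13), (19, -2)) = 23.7065
d((-9, 13), (15, 18)) = 24.5153
d((-9, 13), (-4, 15)) = 5.3852 <-- minimum
d((-9, 13), (19, -2)) = 31.7648
d((15, 18), (-4, 15)) = 19.2354
d((15, 18), (19, -2)) = 20.3961
d((-4, 15), (19, -2)) = 28.6007

Closest pair: (-9, 13) and (-4, 15) with distance 5.3852

The closest pair is (-9, 13) and (-4, 15) with Euclidean distance 5.3852. For 5 points, brute-force pairwise comparison is shown above. For large n, the divide-and-conquer algorithm (sort by x, recurse on halves, check the dividing strip) achieves O(n log n).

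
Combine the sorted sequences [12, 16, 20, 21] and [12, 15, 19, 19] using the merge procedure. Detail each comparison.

Merging process:

Compare 12 vs 12: take 12 from left. Merged: [12]
Compare 16 vs 12: take 12 from right. Merged: [12, 12]
Compare 16 vs 15: take 15 from right. Merged: [12, 12, 15]
Compare 16 vs 19: take 16 from left. Merged: [12, 12, 15, 16]
Compare 20 vs 19: take 19 from right. Merged: [12, 12, 15, 16, 19]
Compare 20 vs 19: take 19 from right. Merged: [12, 12, 15, 16, 19, 19]
Append remaining from left: [20, 21]. Merged: [12, 12, 15, 16, 19, 19, 20, 21]

Final merged array: [12, 12, 15, 16, 19, 19, 20, 21]
Total comparisons: 6

The merged array is [12, 12, 15, 16, 19, 19, 20, 21], requiring 6 comparisons. The merge step runs in O(n) time where n is the total number of elements.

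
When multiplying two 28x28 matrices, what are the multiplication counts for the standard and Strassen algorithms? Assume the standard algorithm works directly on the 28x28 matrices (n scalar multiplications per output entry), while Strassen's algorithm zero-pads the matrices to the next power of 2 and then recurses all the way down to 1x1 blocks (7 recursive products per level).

Matrix multiplication for 28x28 matrices:

Strassen's algorithm requires power-of-2 dimensions. Pad 28x28 to 32x32 (next power of 2).

Standard algorithm: 28^3 = 21952 multiplications
Strassen's algorithm: 7^(log2(32)) = 7^5 = 16807 multiplications
Savings: 21952 - 16807 = 5145 multiplications

Standard: 21952 multiplications (28^3). Strassen: 16807 multiplications (7^5, after padding to 32x32). Strassen reduces 8 recursive multiplications to 7 at each level.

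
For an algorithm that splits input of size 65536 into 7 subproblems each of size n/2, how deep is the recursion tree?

For divide and conquer with division factor 2:

Problem sizes at each level:
Level 0: 65536
Level 1: 32768
Level 2: 16384
Level 3: 8192
Level 4: 4096
Level 5: 2048
Level 6: 1024
Level 7: 512
Level 8: 256
Level 9: 128
Level 10: 64
Level 11: 32
Level 12: 16
Level 13: 8
Level 14: 4
Level 15: 2
Level 16: 1

The root is level 0 and the size-1 base case is level 16 (the tree spans levels 0 through 16, i.e. 17 levels counting the root), so the depth is the number of divisions: log_2(65536) = 16

The recursion tree depth is log_2(65536) = 16. At each level, the problem size is divided by 2, so it takes 16 divisions to reduce to a base case of size 1. The algorithm makes 7 recursive calls at each level.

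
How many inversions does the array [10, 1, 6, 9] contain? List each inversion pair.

Finding inversions in [10, 1, 6, 9]:

(0, 1): arr[0]=10 > arr[1]=1
(0, 2): arr[0]=10 > arr[2]=6
(0, 3): arr[0]=10 > arr[3]=9

Total inversions: 3

The array has 3 inversion(s): (0,1), (0,2), (0,3). Each pair (i,j) satisfies i < j and arr[i] > arr[j].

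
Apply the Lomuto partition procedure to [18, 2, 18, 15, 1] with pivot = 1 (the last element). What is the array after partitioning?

Lomuto partition with pivot = 1:

Initial array: [18, 2, 18, 15, 1]

arr[0]=18 > 1: no swap
arr[1]=2 > 1: no swap
arr[2]=18 > 1: no swap
arr[3]=15 > 1: no swap

Place pivot at position 0: [1, 2, 18, 15, 18]
Pivot position: 0

After partitioning with pivot 1, the array becomes [1, 2, 18, 15, 18]. The pivot is placed at index 0. All elements to the left of the pivot are <= 1, and all elements to the right are > 1.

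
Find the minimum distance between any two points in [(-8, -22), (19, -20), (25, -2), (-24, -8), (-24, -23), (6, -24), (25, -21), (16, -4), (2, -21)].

Computing all pairwise distances among 9 points:

d((-8, -22), (19, -20)) = 27.074
d((-8, -22), (25, -2)) = 38.5876
d((-8, -22), (-24, -8)) = 21.2603
d((-8, -22), (-24, -23)) = 16.0312
d((-8, -22), (6, -24)) = 14.1421
d((-8, -22), (25, -21)) = 33.0151
d((-8, -22), (16, -4)) = 30.0
d((-8, -22), (2, -21)) = 10.0499
d((19, -20), (25, -2)) = 18.9737
d((19, -20), (-24, -8)) = 44.643
d((19, -20), (-24, -23)) = 43.1045
d((19, -20), (6, -24)) = 13.6015
d((19, -20), (25, -21)) = 6.0828
d((19, -20), (16, -4)) = 16.2788
d((19, -20), (2, -21)) = 17.0294
d((25, -2), (-24, -8)) = 49.366
d((25, -2), (-24, -23)) = 53.3104
d((25, -2), (6, -24)) = 29.0689
d((25, -2), (25, -21)) = 19.0
d((25, -2), (16, -4)) = 9.2195
d((25, -2), (2, -21)) = 29.8329
d((-24, -8), (-24, -23)) = 15.0
d((-24, -8), (6, -24)) = 34.0
d((-24, -8), (25, -21)) = 50.6952
d((-24, -8), (16, -4)) = 40.1995
d((-24, -8), (2, -21)) = 29.0689
d((-24, -23), (6, -24)) = 30.0167
d((-24, -23), (25, -21)) = 49.0408
d((-24, -23), (16, -4)) = 44.2832
d((-24, -23), (2, -21)) = 26.0768
d((6, -24), (25, -21)) = 19.2354
d((6, -24), (16, -4)) = 22.3607
d((6, -24), (2, -21)) = 5.0 <-- minimum
d((25, -21), (16, -4)) = 19.2354
d((25, -21), (2, -21)) = 23.0
d((16, -4), (2, -21)) = 22.0227

Closest pair: (6, -24) and (2, -21) with distance 5.0

The closest pair is (6, -24) and (2, -21) with Euclidean distance 5.0. For 9 points, brute-force pairwise comparison is shown above. For large n, the divide-and-conquer algorithm (sort by x, recurse on halves, check the dividing strip) achieves O(n log n).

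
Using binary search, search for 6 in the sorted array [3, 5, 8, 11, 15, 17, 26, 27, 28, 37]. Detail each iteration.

Binary search for 6 in [3, 5, 8, 11, 15, 17, 26, 27, 28, 37]:

lo=0, hi=9, mid=4, arr[mid]=15 -> 15 > 6, search left half
lo=0, hi=3, mid=1, arr[mid]=5 -> 5 < 6, search right half
lo=2, hi=3, mid=2, arr[mid]=8 -> 8 > 6, search left half
lo=2 > hi=1, target 6 not found

Binary search determines that 6 is not in the array after 3 comparisons. The search space was exhausted without finding the target.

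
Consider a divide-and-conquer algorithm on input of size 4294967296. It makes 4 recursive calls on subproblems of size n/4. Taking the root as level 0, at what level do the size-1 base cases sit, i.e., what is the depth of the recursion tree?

For divide and conquer with division factor 4:

Problem sizes at each level:
Level 0: 4294967296
Level 1: 1073741824
Level 2: 268435456
Level 3: 67108864
Level 4: 16777216
Level 5: 4194304
Level 6: 1048576
Level 7: 262144
Level 8: 65536
Level 9: 16384
Level 10: 4096
Level 11: 1024
Level 12: 256
Level 13: 64
Level 14: 16
Level 15: 4
Level 16: 1

The root is level 0 and the size-1 base case is level 16 (the tree spans levels 0 through 16, i.e. 17 levels counting the root), so the depth is the number of divisions: log_4(4294967296) = 16

The recursion tree depth is log_4(4294967296) = 16. At each level, the problem size is divided by 4, so it takes 16 divisions to reduce to a base case of size 1. The algorithm makes 4 recursive calls at each level.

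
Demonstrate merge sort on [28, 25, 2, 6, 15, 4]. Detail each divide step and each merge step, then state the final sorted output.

Merge sort trace:

Split: [28, 25, 2, 6, 15, 4] -> [28, 25, 2] and [6, 15, 4]
  Split: [28, 25, 2] -> [28] and [25, 2]
    Split: [25, 2] -> [25] and [2]
    Merge: [25] + [2] -> [2, 25]
  Merge: [28] + [2, 25] -> [2, 25, 28]
  Split: [6, 15, 4] -> [6] and [15, 4]
    Split: [15, 4] -> [15] and [4]
    Merge: [15] + [4] -> [4, 15]
  Merge: [6] + [4, 15] -> [4, 6, 15]
Merge: [2, 25, 28] + [4, 6, 15] -> [2, 4, 6, 15, 25, 28]

Final sorted array: [2, 4, 6, 15, 25, 28]

The merge sort proceeds by recursively splitting the array and merging sorted halves.
After all merges, the sorted array is [2, 4, 6, 15, 25, 28].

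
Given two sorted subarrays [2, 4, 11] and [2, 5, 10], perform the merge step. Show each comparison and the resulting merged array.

Merging process:

Compare 2 vs 2: take 2 from left. Merged: [2]
Compare 4 vs 2: take 2 from right. Merged: [2, 2]
Compare 4 vs 5: take 4 from left. Merged: [2, 2, 4]
Compare 11 vs 5: take 5 from right. Merged: [2, 2, 4, 5]
Compare 11 vs 10: take 10 from right. Merged: [2, 2, 4, 5, 10]
Append remaining from left: [11]. Merged: [2, 2, 4, 5, 10, 11]

Final merged array: [2, 2, 4, 5, 10, 11]
Total comparisons: 5

The merged array is [2, 2, 4, 5, 10, 11], requiring 5 comparisons. The merge step runs in O(n) time where n is the total number of elements.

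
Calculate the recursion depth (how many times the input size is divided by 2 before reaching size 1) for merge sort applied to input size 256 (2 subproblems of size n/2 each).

For divide and conquer with division factor 2:

Problem sizes at each level:
Level 0: 256
Level 1: 128
Level 2: 64
Level 3: 32
Level 4: 16
Level 5: 8
Level 6: 4
Level 7: 2
Level 8: 1

The root is level 0 and the size-1 base case is level 8 (the tree spans levels 0 through 8, i.e. 9 levels counting the root), so the depth is the number of divisions: log_2(256) = 8

The recursion tree depth is log_2(256) = 8. At each level, the problem size is divided by 2, so it takes 8 divisions to reduce to a base case of size 1. The algorithm makes 2 recursive calls at each level.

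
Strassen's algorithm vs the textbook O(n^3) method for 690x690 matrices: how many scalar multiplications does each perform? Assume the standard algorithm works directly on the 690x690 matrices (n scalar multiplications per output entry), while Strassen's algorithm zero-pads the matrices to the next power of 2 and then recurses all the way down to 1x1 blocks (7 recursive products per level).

Matrix multiplication for 690x690 matrices:

Strassen's algorithm requires power-of-2 dimensions. Pad 690x690 to 1024x1024 (next power of 2).

Standard algorithm: 690^3 = 328509000 multiplications
Strassen's algorithm: 7^(log2(1024)) = 7^10 = 282475249 multiplications
Savings: 328509000 - 282475249 = 46033751 multiplications

Standard: 328509000 multiplications (690^3). Strassen: 282475249 multiplications (7^10, after padding to 1024x1024). Strassen reduces 8 recursive multiplications to 7 at each level.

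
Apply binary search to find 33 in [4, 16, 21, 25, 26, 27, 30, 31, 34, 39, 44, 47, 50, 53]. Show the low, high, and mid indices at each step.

Binary search for 33 in [4, 16, 21, 25, 26, 27, 30, 31, 34, 39, 44, 47, 50, 53]:

lo=0, hi=13, mid=6, arr[mid]=30 -> 30 < 33, search right half
lo=7, hi=13, mid=10, arr[mid]=44 -> 44 > 33, search left half
lo=7, hi=9, mid=8, arr[mid]=34 -> 34 > 33, search left half
lo=7, hi=7, mid=7, arr[mid]=31 -> 31 < 33, search right half
lo=8 > hi=7, target 33 not found

Binary search determines that 33 is not in the array after 4 comparisons. The search space was exhausted without finding the target.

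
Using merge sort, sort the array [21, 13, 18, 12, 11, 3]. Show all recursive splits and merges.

Merge sort trace:

Split: [21, 13, 18, 12, 11, 3] -> [21, 13, 18] and [12, 11, 3]
  Split: [21, 13, 18] -> [21] and [13, 18]
    Split: [13, 18] -> [13] and [18]
    Merge: [13] + [18] -> [13, 18]
  Merge: [21] + [13, 18] -> [13, 18, 21]
  Split: [12, 11, 3] -> [12] and [11, 3]
    Split: [11, 3] -> [11] and [3]
    Merge: [11] + [3] -> [3, 11]
  Merge: [12] + [3, 11] -> [3, 11, 12]
Merge: [13, 18, 21] + [3, 11, 12] -> [3, 11, 12, 13, 18, 21]

Final sorted array: [3, 11, 12, 13, 18, 21]

The merge sort proceeds by recursively splitting the array and merging sorted halves.
After all merges, the sorted array is [3, 11, 12, 13, 18, 21].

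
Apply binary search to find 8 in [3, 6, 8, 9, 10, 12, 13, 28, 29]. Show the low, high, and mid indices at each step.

Binary search for 8 in [3, 6, 8, 9, 10, 12, 13, 28, 29]:

lo=0, hi=8, mid=4, arr[mid]=10 -> 10 > 8, search left half
lo=0, hi=3, mid=1, arr[mid]=6 -> 6 < 8, search right half
lo=2, hi=3, mid=2, arr[mid]=8 -> Found target at index 2!

Binary search finds 8 at index 2 after 3 comparisons. The search repeatedly halves the search space by comparing with the middle element.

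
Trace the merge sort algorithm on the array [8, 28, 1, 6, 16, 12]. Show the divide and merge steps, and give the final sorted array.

Merge sort trace:

Split: [8, 28, 1, 6, 16, 12] -> [8, 28, 1] and [6, 16, 12]
  Split: [8, 28, 1] -> [8] and [28, 1]
    Split: [28, 1] -> [28] and [1]
    Merge: [28] + [1] -> [1, 28]
  Merge: [8] + [1, 28] -> [1, 8, 28]
  Split: [6, 16, 12] -> [6] and [16, 12]
    Split: [16, 12] -> [16] and [12]
    Merge: [16] + [12] -> [12, 16]
  Merge: [6] + [12, 16] -> [6, 12, 16]
Merge: [1, 8, 28] + [6, 12, 16] -> [1, 6, 8, 12, 16, 28]

Final sorted array: [1, 6, 8, 12, 16, 28]

The merge sort proceeds by recursively splitting the array and merging sorted halves.
After all merges, the sorted array is [1, 6, 8, 12, 16, 28].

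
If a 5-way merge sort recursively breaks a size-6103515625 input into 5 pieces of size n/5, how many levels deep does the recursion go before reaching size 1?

For divide and conquer with division factor 5:

Problem sizes at each level:
Level 0: 6103515625
Level 1: 1220703125
Level 2: 244140625
Level 3: 48828125
Level 4: 9765625
Level 5: 1953125
Level 6: 390625
Level 7: 78125
Level 8: 15625
Level 9: 3125
Level 10: 625
Level 11: 125
Level 12: 25
Level 13: 5
Level 14: 1

The root is level 0 and the size-1 base case is level 14 (the tree spans levels 0 through 14, i.e. 15 levels counting the root), so the depth is the number of divisions: log_5(6103515625) = 14

The recursion tree depth is log_5(6103515625) = 14. At each level, the problem size is divided by 5, so it takes 14 divisions to reduce to a base case of size 1. The algorithm makes 5 recursive calls at each level.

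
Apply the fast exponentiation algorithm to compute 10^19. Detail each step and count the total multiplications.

Computing 10^19 by squaring (build up from 10^1; each line after the first costs one multiplication):

10^1 = 10
10^2 = (10^1)^2 = 10^2 = 100
10^4 = (10^2)^2 = 100^2 = 10000
10^8 = (10^4)^2 = 10000^2 = 100000000
10^9 = 10 * 10^8 = 10 * 100000000 = 1000000000
10^18 = (10^9)^2 = 1000000000^2 = 1000000000000000000
10^19 = 10 * 10^18 = 10 * 1000000000000000000 = 10000000000000000000

Result: 10000000000000000000
Multiplications needed: 6 (6 lines after 10^1)

10^19 = 10000000000000000000. Using exponentiation by squaring, this requires 6 multiplications. The key idea: if the exponent is even, square the half-power; if odd, multiply by the base once.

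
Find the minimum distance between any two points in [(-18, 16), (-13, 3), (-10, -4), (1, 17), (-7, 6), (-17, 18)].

Computing all pairwise distances among 6 points:

d((-18, 16), (-13, 3)) = 13.9284
d((-18, 16), (-10, -4)) = 21.5407
d((-18, 16), (1, 17)) = 19.0263
d((-18, 16), (-7, 6)) = 14.8661
d((-18, 16), (-17, 18)) = 2.2361 <-- minimum
d((-13, 3), (-10, -4)) = 7.6158
d((-13, 3), (1, 17)) = 19.799
d((-13, 3), (-7, 6)) = 6.7082
d((-13, 3), (-17, 18)) = 15.5242
d((-10, -4), (1, 17)) = 23.7065
d((-10, -4), (-7, 6)) = 10.4403
d((-10, -4), (-17, 18)) = 23.0868
d((1, 17), (-7, 6)) = 13.6015
d((1, 17), (-17, 18)) = 18.0278
d((-7, 6), (-17, 18)) = 15.6205

Closest pair: (-18, 16) and (-17, 18) with distance 2.2361

The closest pair is (-18, 16) and (-17, 18) with Euclidean distance 2.2361. For 6 points, brute-force pairwise comparison is shown above. For large n, the divide-and-conquer algorithm (sort by x, recurse on halves, check the dividing strip) achieves O(n log n).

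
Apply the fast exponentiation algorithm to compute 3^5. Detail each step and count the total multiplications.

Computing 3^5 by squaring (build up from 3^1; each line after the first costs one multiplication):

3^1 = 3
3^2 = (3^1)^2 = 3^2 = 9
3^4 = (3^2)^2 = 9^2 = 81
3^5 = 3 * 3^4 = 3 * 81 = 243

Result: 243
Multiplications needed: 3 (3 lines after 3^1)

3^5 = 243. Using exponentiation by squaring, this requires 3 multiplications. The key idea: if the exponent is even, square the half-power; if odd, multiply by the base once.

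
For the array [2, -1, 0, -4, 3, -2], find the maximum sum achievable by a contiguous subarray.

Using Kadane's algorithm on [2, -1, 0, -4, 3, -2]:

Scanning through the array:
Position 1 (value -1): max_ending_here = 1, max_so_far = 2
Position 2 (value 0): max_ending_here = 1, max_so_far = 2
Position 3 (value -4): max_ending_here = -3, max_so_far = 2
Position 4 (value 3): max_ending_here = 3, max_so_far = 3
Position 5 (value -2): max_ending_here = 1, max_so_far = 3

Maximum subarray: [3]
Maximum sum: 3

The maximum subarray is [3] with sum 3. This subarray runs from index 4 to index 4.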